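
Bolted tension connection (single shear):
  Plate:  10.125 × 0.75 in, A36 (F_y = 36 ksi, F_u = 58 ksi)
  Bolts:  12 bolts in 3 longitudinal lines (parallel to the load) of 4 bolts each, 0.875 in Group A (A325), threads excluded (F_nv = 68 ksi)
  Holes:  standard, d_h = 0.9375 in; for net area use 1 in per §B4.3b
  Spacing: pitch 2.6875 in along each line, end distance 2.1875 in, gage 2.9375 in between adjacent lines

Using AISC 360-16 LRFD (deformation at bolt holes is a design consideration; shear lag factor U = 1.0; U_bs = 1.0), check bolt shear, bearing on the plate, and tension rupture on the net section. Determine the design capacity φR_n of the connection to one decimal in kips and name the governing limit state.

Bolt shear: A_b = π(0.875)²/4 = 0.60132 in². φR_n = 0.75 × 68 × 0.60132 × 12 × 1 = 368.0 kips.
Bearing (0.75 in plate, F_u = 58 ksi): end bolts L_c = 2.1875 − 0.9375/2 = 1.71875, R_n = min(1.2×1.71875×0.75×58, 2.4×0.875×0.75×58) = 89.719 kips/bolt; interior L_c = 2.6875 − 0.9375 = 1.75, R_n = 91.35 kips/bolt. φR_n = 0.75 × (3×89.719 + 9×91.35) = 818.5 kips.
Tension rupture (net): A_n = (10.125 − 3×1)×0.75 = 5.3438 in² (U = 1.0, A_e = A_n). φR_n = 0.75 × 58 × 5.3438 = 232.5 kips.
Governing: min(368.0, 818.5, 232.5) = 232.5 kips → net-section rupture.

232.5 kips (net-section rupture governs)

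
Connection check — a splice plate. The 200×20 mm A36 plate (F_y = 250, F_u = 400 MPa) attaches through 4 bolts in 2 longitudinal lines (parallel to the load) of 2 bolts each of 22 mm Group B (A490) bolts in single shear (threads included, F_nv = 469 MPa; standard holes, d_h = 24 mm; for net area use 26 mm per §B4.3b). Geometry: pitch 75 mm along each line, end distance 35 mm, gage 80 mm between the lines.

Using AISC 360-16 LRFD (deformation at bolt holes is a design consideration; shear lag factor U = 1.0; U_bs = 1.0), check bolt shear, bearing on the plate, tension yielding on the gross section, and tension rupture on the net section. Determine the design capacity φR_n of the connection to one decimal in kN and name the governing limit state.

534.8 kN (bolt shear governs)

Bolt shear: A_b = π(22)²/4 = 380.13 mm². φR_n = 0.75 × 469 × 380.13 × 4 × 1 = 534.8 kN.
Bearing (20 mm plate, F_u = 400 MPa): end bolts L_c = 35 − 24/2 = 23, R_n = min(1.2×23×20×400, 2.4×22×20×400) = 220.8 kN/bolt; interior L_c = 75 − 24 = 51, R_n = 422.4 kN/bolt. φR_n = 0.75 × (2×220.8 + 2×422.4) = 964.8 kN.
Tension yield (gross): A_g = 200×20 = 4000 mm². φR_n = 0.90 × 250 × 4000 = 900.0 kN.
Tension rupture (net): A_n = (200 − 2×26)×20 = 2960 mm² (U = 1.0, A_e = A_n). φR_n = 0.75 × 400 × 2960 = 888.0 kN.
Governing: min(534.8, 964.8, 900.0, 888.0) = 534.8 kN → bolt shear.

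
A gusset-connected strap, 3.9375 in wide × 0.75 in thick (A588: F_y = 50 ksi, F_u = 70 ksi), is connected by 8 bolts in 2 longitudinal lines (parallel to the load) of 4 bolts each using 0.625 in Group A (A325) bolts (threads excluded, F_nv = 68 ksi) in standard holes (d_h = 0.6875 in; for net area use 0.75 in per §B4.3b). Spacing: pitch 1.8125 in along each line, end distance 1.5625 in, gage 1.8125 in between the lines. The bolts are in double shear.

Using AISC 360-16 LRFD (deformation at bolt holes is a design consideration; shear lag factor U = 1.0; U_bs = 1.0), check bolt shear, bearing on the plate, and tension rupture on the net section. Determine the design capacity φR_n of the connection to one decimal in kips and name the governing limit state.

Bolt shear: A_b = π(0.625)²/4 = 0.3068 in². φR_n = 0.75 × 68 × 0.3068 × 8 × 2 = 250.3 kips.
Bearing (0.75 in plate, F_u = 70 ksi): end bolts L_c = 1.5625 − 0.6875/2 = 1.21875, R_n = min(1.2×1.21875×0.75×70, 2.4×0.625×0.75×70) = 76.781 kips/bolt; interior L_c = 1.8125 − 0.6875 = 1.125, R_n = 70.875 kips/bolt. φR_n = 0.75 × (2×76.781 + 6×70.875) = 434.1 kips.
Tension rupture (net): A_n = (3.9375 − 2×0.75)×0.75 = 1.8281 in² (U = 1.0, A_e = A_n). φR_n = 0.75 × 70 × 1.8281 = 96.0 kips.
Governing: min(250.3, 434.1, 96.0) = 96.0 kips → net-section rupture.

96.0 kips (net-section rupture governs)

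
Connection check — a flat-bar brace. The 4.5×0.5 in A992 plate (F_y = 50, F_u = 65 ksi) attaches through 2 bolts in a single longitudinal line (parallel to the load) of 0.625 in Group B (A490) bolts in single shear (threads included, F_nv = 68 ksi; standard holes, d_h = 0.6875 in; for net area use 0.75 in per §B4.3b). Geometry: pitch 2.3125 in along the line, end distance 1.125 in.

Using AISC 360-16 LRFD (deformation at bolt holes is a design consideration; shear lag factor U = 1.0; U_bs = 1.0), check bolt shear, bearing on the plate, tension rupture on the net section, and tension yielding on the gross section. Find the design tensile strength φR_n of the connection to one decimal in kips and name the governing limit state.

31.3 kips (bolt shear governs)

Bolt shear: A_b = π(0.625)²/4 = 0.3068 in². φR_n = 0.75 × 68 × 0.3068 × 2 × 1 = 31.3 kips.
Bearing (0.5 in plate, F_u = 65 ksi): end bolts L_c = 1.125 − 0.6875/2 = 0.78125, R_n = min(1.2×0.78125×0.5×65, 2.4×0.625×0.5×65) = 30.469 kips/bolt; interior L_c = 2.3125 − 0.6875 = 1.625, R_n = 48.75 kips/bolt. φR_n = 0.75 × (1×30.469 + 1×48.75) = 59.4 kips.
Tension rupture (net): A_n = (4.5 − 1×0.75)×0.5 = 1.875 in² (U = 1.0, A_e = A_n). φR_n = 0.75 × 65 × 1.875 = 91.4 kips.
Tension yield (gross): A_g = 4.5×0.5 = 2.25 in². φR_n = 0.90 × 50 × 2.25 = 101.3 kips.
Governing: min(31.3, 59.4, 91.4, 101.3) = 31.3 kips → bolt shear.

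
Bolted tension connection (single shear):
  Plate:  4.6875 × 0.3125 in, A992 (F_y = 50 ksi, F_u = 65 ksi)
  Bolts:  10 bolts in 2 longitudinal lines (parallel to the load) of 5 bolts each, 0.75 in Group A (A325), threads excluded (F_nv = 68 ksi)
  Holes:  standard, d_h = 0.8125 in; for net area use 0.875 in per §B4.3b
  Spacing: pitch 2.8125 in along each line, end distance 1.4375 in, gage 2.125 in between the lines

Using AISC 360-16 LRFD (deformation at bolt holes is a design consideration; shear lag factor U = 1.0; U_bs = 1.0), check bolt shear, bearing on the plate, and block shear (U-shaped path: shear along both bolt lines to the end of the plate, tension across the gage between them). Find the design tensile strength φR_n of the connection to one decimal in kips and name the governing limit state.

Bolt shear: A_b = π(0.75)²/4 = 0.44179 in². φR_n = 0.75 × 68 × 0.44179 × 10 × 1 = 225.3 kips.
Bearing (0.3125 in plate, F_u = 65 ksi): end bolts L_c = 1.4375 − 0.8125/2 = 1.03125, R_n = min(1.2×1.03125×0.3125×65, 2.4×0.75×0.3125×65) = 25.137 kips/bolt; interior L_c = 2.8125 − 0.8125 = 2, R_n = 36.563 kips/bolt. φR_n = 0.75 × (2×25.137 + 8×36.563) = 257.1 kips.
Block shear: shear path 2×[1.4375+4×2.8125] = 2×12.6875 in, A_gv = 7.9297, A_nv = 2×(12.6875 − 4.5×0.875)×0.3125 = 5.4688 in²; tension across gage: (2.125 − 1×0.875)×0.3125 = 0.39063 in². R_n = min(0.6×65×5.4688, 0.6×50×7.9297) + 1.0×65×0.39063 = min(213.28, 237.89) + 25.391 = 238.67 kips. φR_n = 0.75 × 238.67 = 179.0 kips.
Governing: min(225.3, 257.1, 179.0) = 179.0 kips → block shear.

179.0 kips (block shear governs)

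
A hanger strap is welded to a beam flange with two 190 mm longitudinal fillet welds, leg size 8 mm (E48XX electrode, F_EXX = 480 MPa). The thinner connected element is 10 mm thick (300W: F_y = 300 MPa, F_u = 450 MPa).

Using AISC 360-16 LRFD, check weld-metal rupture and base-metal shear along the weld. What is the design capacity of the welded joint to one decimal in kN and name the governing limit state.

464.2 kN (weld metal governs)

Weld metal: throat = 0.707×8 = 5.656 mm, L = 2×190 = 380 mm. φR_n = 0.75 × 0.6 × 480 × 5.656 × 380 = 464.2 kN.
Base metal shear (10 mm plate): yield φR_n = 1.0×0.6×300×10×380 = 684.0 kN; rupture φR_n = 0.75×0.6×450×10×380 = 769.5 kN; take 684.0 kN (yield).
Governing: min(464.2, 684.0) = 464.2 kN → weld metal.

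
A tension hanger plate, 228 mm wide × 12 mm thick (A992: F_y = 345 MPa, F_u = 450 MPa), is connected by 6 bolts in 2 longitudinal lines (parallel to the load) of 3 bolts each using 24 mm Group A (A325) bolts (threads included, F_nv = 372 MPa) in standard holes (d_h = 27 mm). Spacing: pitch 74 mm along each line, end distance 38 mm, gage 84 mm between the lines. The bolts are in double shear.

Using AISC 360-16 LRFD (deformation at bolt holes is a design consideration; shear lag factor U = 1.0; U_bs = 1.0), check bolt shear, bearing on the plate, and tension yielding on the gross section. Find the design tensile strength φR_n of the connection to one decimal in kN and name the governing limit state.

Bolt shear: A_b = π(24)²/4 = 452.39 mm². φR_n = 0.75 × 372 × 452.39 × 6 × 2 = 1514.6 kN.
Bearing (12 mm plate, F_u = 450 MPa): end bolts L_c = 38 − 27/2 = 24.5, R_n = min(1.2×24.5×12×450, 2.4×24×12×450) = 158.76 kN/bolt; interior L_c = 74 − 27 = 47, R_n = 304.56 kN/bolt. φR_n = 0.75 × (2×158.76 + 4×304.56) = 1151.8 kN.
Tension yield (gross): A_g = 228×12 = 2736 mm². φR_n = 0.90 × 345 × 2736 = 849.5 kN.
Governing: min(1514.6, 1151.8, 849.5) = 849.5 kN → gross-section yield.

849.5 kN (gross-section yield governs)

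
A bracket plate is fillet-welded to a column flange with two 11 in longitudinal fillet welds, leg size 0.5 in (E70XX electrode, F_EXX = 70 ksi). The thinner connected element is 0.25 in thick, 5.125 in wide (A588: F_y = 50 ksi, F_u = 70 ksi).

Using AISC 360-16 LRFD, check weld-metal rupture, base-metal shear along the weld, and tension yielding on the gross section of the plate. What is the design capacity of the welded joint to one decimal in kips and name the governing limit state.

57.7 kips (gross-section yield governs)

Weld metal: throat = 0.707×0.5 = 0.3535 in, L = 2×11 = 22 in. φR_n = 0.75 × 0.6 × 70 × 0.3535 × 22 = 245.0 kips.
Base metal shear (0.25 in plate): yield φR_n = 1.0×0.6×50×0.25×22 = 165.0 kips; rupture φR_n = 0.75×0.6×70×0.25×22 = 173.3 kips; take 165.0 kips (yield).
Tension yield (gross): A_g = 5.125×0.25 = 1.2813 in². φR_n = 0.90 × 50 × 1.2813 = 57.7 kips.
Governing: min(245.0, 165.0, 57.7) = 57.7 kips → gross-section yield.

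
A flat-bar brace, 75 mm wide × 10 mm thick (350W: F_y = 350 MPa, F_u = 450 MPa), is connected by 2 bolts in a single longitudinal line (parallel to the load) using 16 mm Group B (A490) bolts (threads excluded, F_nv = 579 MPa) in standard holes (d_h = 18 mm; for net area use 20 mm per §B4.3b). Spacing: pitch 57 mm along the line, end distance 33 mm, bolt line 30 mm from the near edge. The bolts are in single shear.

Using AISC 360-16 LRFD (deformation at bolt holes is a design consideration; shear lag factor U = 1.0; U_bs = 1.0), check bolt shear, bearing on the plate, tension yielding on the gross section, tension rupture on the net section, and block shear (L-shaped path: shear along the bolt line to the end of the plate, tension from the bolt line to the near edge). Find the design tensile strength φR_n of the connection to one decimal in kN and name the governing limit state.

174.6 kN (bolt shear governs)

Bolt shear: A_b = π(16)²/4 = 201.06 mm². φR_n = 0.75 × 579 × 201.06 × 2 × 1 = 174.6 kN.
Bearing (10 mm plate, F_u = 450 MPa): end bolts L_c = 33 − 18/2 = 24, R_n = min(1.2×24×10×450, 2.4×16×10×450) = 129.6 kN/bolt; interior L_c = 57 − 18 = 39, R_n = 172.8 kN/bolt. φR_n = 0.75 × (1×129.6 + 1×172.8) = 226.8 kN.
Tension yield (gross): A_g = 75×10 = 750 mm². φR_n = 0.90 × 350 × 750 = 236.3 kN.
Tension rupture (net): A_n = (75 − 1×20)×10 = 550 mm² (U = 1.0, A_e = A_n). φR_n = 0.75 × 450 × 550 = 185.6 kN.
Block shear: shear path 1×[33+1×57] = 1×90 mm, A_gv = 900, A_nv = 1×(90 − 1.5×20)×10 = 600 mm²; tension to near edge: (30 − 0.5×20)×10 = 200 mm². R_n = min(0.6×450×600, 0.6×350×900) + 1.0×450×200 = min(162, 189) + 90 = 252 kN. φR_n = 0.75 × 252 = 189.0 kN.
Governing: min(174.6, 226.8, 236.3, 185.6, 189.0) = 174.6 kN → bolt shear.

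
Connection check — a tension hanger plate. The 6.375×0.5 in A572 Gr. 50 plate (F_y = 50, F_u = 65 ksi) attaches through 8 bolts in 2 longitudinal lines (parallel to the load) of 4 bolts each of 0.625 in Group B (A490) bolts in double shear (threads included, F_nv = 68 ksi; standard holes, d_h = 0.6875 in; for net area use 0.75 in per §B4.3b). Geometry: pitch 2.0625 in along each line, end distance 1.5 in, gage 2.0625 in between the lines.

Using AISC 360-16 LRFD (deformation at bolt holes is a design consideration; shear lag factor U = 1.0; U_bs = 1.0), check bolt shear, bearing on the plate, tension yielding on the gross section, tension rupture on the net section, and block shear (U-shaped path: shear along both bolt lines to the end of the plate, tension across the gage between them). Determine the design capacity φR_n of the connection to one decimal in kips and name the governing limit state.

Bolt shear: A_b = π(0.625)²/4 = 0.3068 in². φR_n = 0.75 × 68 × 0.3068 × 8 × 2 = 250.3 kips.
Bearing (0.5 in plate, F_u = 65 ksi): end bolts L_c = 1.5 − 0.6875/2 = 1.15625, R_n = min(1.2×1.15625×0.5×65, 2.4×0.625×0.5×65) = 45.094 kips/bolt; interior L_c = 2.0625 − 0.6875 = 1.375, R_n = 48.75 kips/bolt. φR_n = 0.75 × (2×45.094 + 6×48.75) = 287.0 kips.
Tension yield (gross): A_g = 6.375×0.5 = 3.1875 in². φR_n = 0.90 × 50 × 3.1875 = 143.4 kips.
Tension rupture (net): A_n = (6.375 − 2×0.75)×0.5 = 2.4375 in² (U = 1.0, A_e = A_n). φR_n = 0.75 × 65 × 2.4375 = 118.8 kips.
Block shear: shear path 2×[1.5+3×2.0625] = 2×7.6875 in, A_gv = 7.6875, A_nv = 2×(7.6875 − 3.5×0.75)×0.5 = 5.0625 in²; tension across gage: (2.0625 − 1×0.75)×0.5 = 0.65625 in². R_n = min(0.6×65×5.0625, 0.6×50×7.6875) + 1.0×65×0.65625 = min(197.44, 230.63) + 42.656 = 240.1 kips. φR_n = 0.75 × 240.1 = 180.1 kips.
Governing: min(250.3, 287.0, 143.4, 118.8, 180.1) = 118.8 kips → net-section rupture.

118.8 kips (net-section rupture governs)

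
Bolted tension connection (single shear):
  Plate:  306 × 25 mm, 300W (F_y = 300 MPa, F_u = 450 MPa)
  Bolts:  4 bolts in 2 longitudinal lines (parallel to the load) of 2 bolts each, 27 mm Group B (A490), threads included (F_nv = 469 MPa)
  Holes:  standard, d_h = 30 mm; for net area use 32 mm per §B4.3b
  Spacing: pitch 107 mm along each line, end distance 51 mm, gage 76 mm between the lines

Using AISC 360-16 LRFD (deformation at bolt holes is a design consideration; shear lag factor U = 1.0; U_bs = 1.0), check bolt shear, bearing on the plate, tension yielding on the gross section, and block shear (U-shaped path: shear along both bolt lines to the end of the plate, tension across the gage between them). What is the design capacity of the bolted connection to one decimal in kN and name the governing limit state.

Bolt shear: A_b = π(27)²/4 = 572.56 mm². φR_n = 0.75 × 469 × 572.56 × 4 × 1 = 805.6 kN.
Bearing (25 mm plate, F_u = 450 MPa): end bolts L_c = 51 − 30/2 = 36, R_n = min(1.2×36×25×450, 2.4×27×25×450) = 486 kN/bolt; interior L_c = 107 − 30 = 77, R_n = 729 kN/bolt. φR_n = 0.75 × (2×486 + 2×729) = 1822.5 kN.
Tension yield (gross): A_g = 306×25 = 7650 mm². φR_n = 0.90 × 300 × 7650 = 2065.5 kN.
Block shear: shear path 2×[51+1×107] = 2×158 mm, A_gv = 7900, A_nv = 2×(158 − 1.5×32)×25 = 5500 mm²; tension across gage: (76 − 1×32)×25 = 1100 mm². R_n = min(0.6×450×5500, 0.6×300×7900) + 1.0×450×1100 = min(1485, 1422) + 495 = 1917 kN. φR_n = 0.75 × 1917 = 1437.8 kN.
Governing: min(805.6, 1822.5, 2065.5, 1437.8) = 805.6 kN → bolt shear.

805.6 kN (bolt shear governs)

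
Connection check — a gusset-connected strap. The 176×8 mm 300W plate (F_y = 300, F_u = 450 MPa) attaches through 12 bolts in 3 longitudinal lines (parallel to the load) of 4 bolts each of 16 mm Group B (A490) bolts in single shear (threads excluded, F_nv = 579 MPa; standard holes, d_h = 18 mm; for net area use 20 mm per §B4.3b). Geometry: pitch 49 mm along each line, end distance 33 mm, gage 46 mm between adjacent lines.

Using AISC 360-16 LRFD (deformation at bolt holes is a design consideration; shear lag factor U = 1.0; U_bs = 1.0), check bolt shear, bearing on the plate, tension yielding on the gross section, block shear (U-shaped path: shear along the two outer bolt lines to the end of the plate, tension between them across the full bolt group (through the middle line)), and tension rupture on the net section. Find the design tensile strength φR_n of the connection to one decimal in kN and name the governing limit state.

313.2 kN (net-section rupture governs)

Bolt shear: A_b = π(16)²/4 = 201.06 mm². φR_n = 0.75 × 579 × 201.06 × 12 × 1 = 1047.7 kN.
Bearing (8 mm plate, F_u = 450 MPa): end bolts L_c = 33 − 18/2 = 24, R_n = min(1.2×24×8×450, 2.4×16×8×450) = 103.68 kN/bolt; interior L_c = 49 − 18 = 31, R_n = 133.92 kN/bolt. φR_n = 0.75 × (3×103.68 + 9×133.92) = 1137.2 kN.
Tension yield (gross): A_g = 176×8 = 1408 mm². φR_n = 0.90 × 300 × 1408 = 380.2 kN.
Block shear: shear path 2×[33+3×49] = 2×180 mm, A_gv = 2880, A_nv = 2×(180 − 3.5×20)×8 = 1760 mm²; tension across gage: (92 − 2×20)×8 = 416 mm². R_n = min(0.6×450×1760, 0.6×300×2880) + 1.0×450×416 = min(475.2, 518.4) + 187.2 = 662.4 kN. φR_n = 0.75 × 662.4 = 496.8 kN.
Tension rupture (net): A_n = (176 − 3×20)×8 = 928 mm² (U = 1.0, A_e = A_n). φR_n = 0.75 × 450 × 928 = 313.2 kN.
Governing: min(1047.7, 1137.2, 380.2, 496.8, 313.2) = 313.2 kN → net-section rupture.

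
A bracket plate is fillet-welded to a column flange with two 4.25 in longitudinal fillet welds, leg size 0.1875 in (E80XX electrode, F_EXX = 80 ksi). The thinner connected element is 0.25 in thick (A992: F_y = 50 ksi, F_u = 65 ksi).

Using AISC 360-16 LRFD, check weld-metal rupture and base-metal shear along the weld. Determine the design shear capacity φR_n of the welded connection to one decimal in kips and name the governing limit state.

40.6 kips (weld metal governs)

Weld metal: throat = 0.707×0.1875 = 0.13256 in, L = 2×4.25 = 8.5 in. φR_n = 0.75 × 0.6 × 80 × 0.13256 × 8.5 = 40.6 kips.
Base metal shear (0.25 in plate): yield φR_n = 1.0×0.6×50×0.25×8.5 = 63.8 kips; rupture φR_n = 0.75×0.6×65×0.25×8.5 = 62.2 kips; take 62.2 kips (rupture).
Governing: min(40.6, 62.2) = 40.6 kips → weld metal.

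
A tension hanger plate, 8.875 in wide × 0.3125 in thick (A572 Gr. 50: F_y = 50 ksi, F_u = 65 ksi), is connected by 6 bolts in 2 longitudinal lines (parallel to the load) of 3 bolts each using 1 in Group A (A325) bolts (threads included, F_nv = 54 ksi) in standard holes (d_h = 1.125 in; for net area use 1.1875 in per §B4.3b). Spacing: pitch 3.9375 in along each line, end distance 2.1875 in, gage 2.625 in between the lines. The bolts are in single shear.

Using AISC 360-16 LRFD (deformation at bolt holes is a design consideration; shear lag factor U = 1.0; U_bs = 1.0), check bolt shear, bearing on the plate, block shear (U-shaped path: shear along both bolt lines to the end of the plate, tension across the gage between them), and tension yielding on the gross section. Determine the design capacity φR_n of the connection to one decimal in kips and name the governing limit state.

124.8 kips (gross-section yield governs)

Bolt shear: A_b = π(1)²/4 = 0.7854 in². φR_n = 0.75 × 54 × 0.7854 × 6 × 1 = 190.9 kips.
Bearing (0.3125 in plate, F_u = 65 ksi): end bolts L_c = 2.1875 − 1.125/2 = 1.625, R_n = min(1.2×1.625×0.3125×65, 2.4×1×0.3125×65) = 39.609 kips/bolt; interior L_c = 3.9375 − 1.125 = 2.8125, R_n = 48.75 kips/bolt. φR_n = 0.75 × (2×39.609 + 4×48.75) = 205.7 kips.
Block shear: shear path 2×[2.1875+2×3.9375] = 2×10.0625 in, A_gv = 6.2891, A_nv = 2×(10.0625 − 2.5×1.1875)×0.3125 = 4.4336 in²; tension across gage: (2.625 − 1×1.1875)×0.3125 = 0.44922 in². R_n = min(0.6×65×4.4336, 0.6×50×6.2891) + 1.0×65×0.44922 = min(172.91, 188.67) + 29.199 = 202.11 kips. φR_n = 0.75 × 202.11 = 151.6 kips.
Tension yield (gross): A_g = 8.875×0.3125 = 2.7734 in². φR_n = 0.90 × 50 × 2.7734 = 124.8 kips.
Governing: min(190.9, 205.7, 151.6, 124.8) = 124.8 kips → gross-section yield.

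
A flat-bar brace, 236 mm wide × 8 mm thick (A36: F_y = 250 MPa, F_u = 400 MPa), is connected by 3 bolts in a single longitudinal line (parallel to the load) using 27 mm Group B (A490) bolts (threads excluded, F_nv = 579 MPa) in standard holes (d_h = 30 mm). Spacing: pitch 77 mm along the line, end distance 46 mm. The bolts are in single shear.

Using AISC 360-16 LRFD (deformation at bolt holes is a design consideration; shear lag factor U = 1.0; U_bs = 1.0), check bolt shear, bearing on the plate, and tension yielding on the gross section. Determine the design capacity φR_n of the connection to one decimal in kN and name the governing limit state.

Bolt shear: A_b = π(27)²/4 = 572.56 mm². φR_n = 0.75 × 579 × 572.56 × 3 × 1 = 745.9 kN.
Bearing (8 mm plate, F_u = 400 MPa): end bolts L_c = 46 − 30/2 = 31, R_n = min(1.2×31×8×400, 2.4×27×8×400) = 119.04 kN/bolt; interior L_c = 77 − 30 = 47, R_n = 180.48 kN/bolt. φR_n = 0.75 × (1×119.04 + 2×180.48) = 360.0 kN.
Tension yield (gross): A_g = 236×8 = 1888 mm². φR_n = 0.90 × 250 × 1888 = 424.8 kN.
Governing: min(745.9, 360.0, 424.8) = 360.0 kN → bearing.

360.0 kN (bearing governs)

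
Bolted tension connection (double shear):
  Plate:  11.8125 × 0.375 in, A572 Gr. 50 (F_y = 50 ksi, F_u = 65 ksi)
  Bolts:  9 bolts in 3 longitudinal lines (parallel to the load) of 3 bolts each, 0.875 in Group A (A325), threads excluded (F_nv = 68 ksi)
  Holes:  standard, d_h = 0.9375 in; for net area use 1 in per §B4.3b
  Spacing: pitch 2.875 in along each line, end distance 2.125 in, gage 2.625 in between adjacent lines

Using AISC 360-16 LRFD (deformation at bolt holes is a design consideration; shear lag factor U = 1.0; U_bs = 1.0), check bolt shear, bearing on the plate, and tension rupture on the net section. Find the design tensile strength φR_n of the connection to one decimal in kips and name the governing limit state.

Bolt shear: A_b = π(0.875)²/4 = 0.60132 in². φR_n = 0.75 × 68 × 0.60132 × 9 × 2 = 552.0 kips.
Bearing (0.375 in plate, F_u = 65 ksi): end bolts L_c = 2.125 − 0.9375/2 = 1.65625, R_n = min(1.2×1.65625×0.375×65, 2.4×0.875×0.375×65) = 48.445 kips/bolt; interior L_c = 2.875 − 0.9375 = 1.9375, R_n = 51.188 kips/bolt. φR_n = 0.75 × (3×48.445 + 6×51.188) = 339.3 kips.
Tension rupture (net): A_n = (11.8125 − 3×1)×0.375 = 3.3047 in² (U = 1.0, A_e = A_n). φR_n = 0.75 × 65 × 3.3047 = 161.1 kips.
Governing: min(552.0, 339.3, 161.1) = 161.1 kips → net-section rupture.

161.1 kips (net-section rupture governs)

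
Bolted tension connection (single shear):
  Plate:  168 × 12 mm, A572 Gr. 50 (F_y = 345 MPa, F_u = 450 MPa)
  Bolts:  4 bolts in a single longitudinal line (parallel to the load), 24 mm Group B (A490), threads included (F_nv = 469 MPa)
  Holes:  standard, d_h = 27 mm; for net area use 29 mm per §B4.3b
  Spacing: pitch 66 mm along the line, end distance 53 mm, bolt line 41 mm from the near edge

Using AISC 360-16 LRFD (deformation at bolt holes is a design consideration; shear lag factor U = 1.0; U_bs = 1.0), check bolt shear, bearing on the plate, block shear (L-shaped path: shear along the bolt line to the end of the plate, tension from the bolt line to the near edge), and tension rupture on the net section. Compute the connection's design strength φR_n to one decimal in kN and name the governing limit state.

470.6 kN (block shear governs)

Bolt shear: A_b = π(24)²/4 = 452.39 mm². φR_n = 0.75 × 469 × 452.39 × 4 × 1 = 636.5 kN.
Bearing (12 mm plate, F_u = 450 MPa): end bolts L_c = 53 − 27/2 = 39.5, R_n = min(1.2×39.5×12×450, 2.4×24×12×450) = 255.96 kN/bolt; interior L_c = 66 − 27 = 39, R_n = 252.72 kN/bolt. φR_n = 0.75 × (1×255.96 + 3×252.72) = 760.6 kN.
Block shear: shear path 1×[53+3×66] = 1×251 mm, A_gv = 3012, A_nv = 1×(251 − 3.5×29)×12 = 1794 mm²; tension to near edge: (41 − 0.5×29)×12 = 318 mm². R_n = min(0.6×450×1794, 0.6×345×3012) + 1.0×450×318 = min(484.38, 623.48) + 143.1 = 627.48 kN. φR_n = 0.75 × 627.48 = 470.6 kN.
Tension rupture (net): A_n = (168 − 1×29)×12 = 1668 mm² (U = 1.0, A_e = A_n). φR_n = 0.75 × 450 × 1668 = 563.0 kN.
Governing: min(636.5, 760.6, 470.6, 563.0) = 470.6 kN → block shear.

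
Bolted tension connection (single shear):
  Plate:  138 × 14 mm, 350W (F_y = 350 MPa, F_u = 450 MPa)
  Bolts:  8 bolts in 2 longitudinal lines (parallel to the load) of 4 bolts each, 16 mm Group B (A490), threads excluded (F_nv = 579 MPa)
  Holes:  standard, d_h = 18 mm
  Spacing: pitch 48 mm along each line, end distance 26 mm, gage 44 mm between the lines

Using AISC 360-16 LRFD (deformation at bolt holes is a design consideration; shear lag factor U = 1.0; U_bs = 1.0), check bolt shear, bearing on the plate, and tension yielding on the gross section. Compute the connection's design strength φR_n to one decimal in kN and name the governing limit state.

Bolt shear: A_b = π(16)²/4 = 201.06 mm². φR_n = 0.75 × 579 × 201.06 × 8 × 1 = 698.5 kN.
Bearing (14 mm plate, F_u = 450 MPa): end bolts L_c = 26 − 18/2 = 17, R_n = min(1.2×17×14×450, 2.4×16×14×450) = 128.52 kN/bolt; interior L_c = 48 − 18 = 30, R_n = 226.8 kN/bolt. φR_n = 0.75 × (2×128.52 + 6×226.8) = 1213.4 kN.
Tension yield (gross): A_g = 138×14 = 1932 mm². φR_n = 0.90 × 350 × 1932 = 608.6 kN.
Governing: min(698.5, 1213.4, 608.6) = 608.6 kN → gross-section yield.

608.6 kN (gross-section yield governs)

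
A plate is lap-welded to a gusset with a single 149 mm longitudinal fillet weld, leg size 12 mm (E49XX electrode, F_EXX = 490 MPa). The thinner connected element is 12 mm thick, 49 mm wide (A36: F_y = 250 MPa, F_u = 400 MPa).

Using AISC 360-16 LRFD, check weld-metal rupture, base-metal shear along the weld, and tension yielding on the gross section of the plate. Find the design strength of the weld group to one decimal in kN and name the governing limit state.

132.3 kN (gross-section yield governs)

Weld metal: throat = 0.707×12 = 8.484 mm, L = 149 mm. φR_n = 0.75 × 0.6 × 490 × 8.484 × 149 = 278.7 kN.
Base metal shear (12 mm plate): yield φR_n = 1.0×0.6×250×12×149 = 268.2 kN; rupture φR_n = 0.75×0.6×400×12×149 = 321.8 kN; take 268.2 kN (yield).
Tension yield (gross): A_g = 49×12 = 588 mm². φR_n = 0.90 × 250 × 588 = 132.3 kN.
Governing: min(278.7, 268.2, 132.3) = 132.3 kN → gross-section yield.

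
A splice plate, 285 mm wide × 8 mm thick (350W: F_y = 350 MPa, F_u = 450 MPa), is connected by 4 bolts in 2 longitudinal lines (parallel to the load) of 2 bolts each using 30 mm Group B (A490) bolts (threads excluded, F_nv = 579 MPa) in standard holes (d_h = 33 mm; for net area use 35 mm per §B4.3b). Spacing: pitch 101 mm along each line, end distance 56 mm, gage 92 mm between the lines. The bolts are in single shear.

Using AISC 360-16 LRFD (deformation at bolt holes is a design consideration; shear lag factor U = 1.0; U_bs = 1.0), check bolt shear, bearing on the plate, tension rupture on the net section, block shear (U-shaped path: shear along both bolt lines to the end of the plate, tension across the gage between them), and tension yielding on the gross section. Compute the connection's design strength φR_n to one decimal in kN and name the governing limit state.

492.5 kN (block shear governs)

Bolt shear: A_b = π(30)²/4 = 706.86 mm². φR_n = 0.75 × 579 × 706.86 × 4 × 1 = 1227.8 kN.
Bearing (8 mm plate, F_u = 450 MPa): end bolts L_c = 56 − 33/2 = 39.5, R_n = min(1.2×39.5×8×450, 2.4×30×8×450) = 170.64 kN/bolt; interior L_c = 101 − 33 = 68, R_n = 259.2 kN/bolt. φR_n = 0.75 × (2×170.64 + 2×259.2) = 644.8 kN.
Tension rupture (net): A_n = (285 − 2×35)×8 = 1720 mm² (U = 1.0, A_e = A_n). φR_n = 0.75 × 450 × 1720 = 580.5 kN.
Block shear: shear path 2×[56+1×101] = 2×157 mm, A_gv = 2512, A_nv = 2×(157 − 1.5×35)×8 = 1672 mm²; tension across gage: (92 − 1×35)×8 = 456 mm². R_n = min(0.6×450×1672, 0.6×350×2512) + 1.0×450×456 = min(451.44, 527.52) + 205.2 = 656.64 kN. φR_n = 0.75 × 656.64 = 492.5 kN.
Tension yield (gross): A_g = 285×8 = 2280 mm². φR_n = 0.90 × 350 × 2280 = 718.2 kN.
Governing: min(1227.8, 644.8, 580.5, 492.5, 718.2) = 492.5 kN → block shear.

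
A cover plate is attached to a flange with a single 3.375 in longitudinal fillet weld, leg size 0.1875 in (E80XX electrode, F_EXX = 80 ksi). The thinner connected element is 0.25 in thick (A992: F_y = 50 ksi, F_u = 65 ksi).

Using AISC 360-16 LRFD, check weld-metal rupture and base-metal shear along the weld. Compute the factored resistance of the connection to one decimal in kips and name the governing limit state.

16.1 kips (weld metal governs)

Weld metal: throat = 0.707×0.1875 = 0.13256 in, L = 3.375 in. φR_n = 0.75 × 0.6 × 80 × 0.13256 × 3.375 = 16.1 kips.
Base metal shear (0.25 in plate): yield φR_n = 1.0×0.6×50×0.25×3.375 = 25.3 kips; rupture φR_n = 0.75×0.6×65×0.25×3.375 = 24.7 kips; take 24.7 kips (rupture).
Governing: min(16.1, 24.7) = 16.1 kips → weld metal.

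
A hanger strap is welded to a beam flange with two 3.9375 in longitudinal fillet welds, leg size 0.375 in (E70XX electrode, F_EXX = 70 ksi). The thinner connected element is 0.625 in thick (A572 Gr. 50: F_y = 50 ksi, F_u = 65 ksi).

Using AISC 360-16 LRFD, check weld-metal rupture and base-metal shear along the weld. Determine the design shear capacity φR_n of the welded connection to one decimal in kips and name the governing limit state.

65.8 kips (weld metal governs)

Weld metal: throat = 0.707×0.375 = 0.26513 in, L = 2×3.9375 = 7.875 in. φR_n = 0.75 × 0.6 × 70 × 0.26513 × 7.875 = 65.8 kips.
Base metal shear (0.625 in plate): yield φR_n = 1.0×0.6×50×0.625×7.875 = 147.7 kips; rupture φR_n = 0.75×0.6×65×0.625×7.875 = 144.0 kips; take 144.0 kips (rupture).
Governing: min(65.8, 144.0) = 65.8 kips → weld metal.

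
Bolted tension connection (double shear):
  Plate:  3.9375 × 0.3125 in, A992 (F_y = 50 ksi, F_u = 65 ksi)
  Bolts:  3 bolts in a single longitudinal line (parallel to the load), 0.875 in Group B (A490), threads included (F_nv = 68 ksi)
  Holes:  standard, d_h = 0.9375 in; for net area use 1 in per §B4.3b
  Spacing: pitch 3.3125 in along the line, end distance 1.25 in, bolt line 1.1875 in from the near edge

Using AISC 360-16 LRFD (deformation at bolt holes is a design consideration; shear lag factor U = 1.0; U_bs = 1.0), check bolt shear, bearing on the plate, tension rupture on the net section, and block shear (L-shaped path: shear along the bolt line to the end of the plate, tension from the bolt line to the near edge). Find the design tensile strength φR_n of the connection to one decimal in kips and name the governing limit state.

Bolt shear: A_b = π(0.875)²/4 = 0.60132 in². φR_n = 0.75 × 68 × 0.60132 × 3 × 2 = 184.0 kips.
Bearing (0.3125 in plate, F_u = 65 ksi): end bolts L_c = 1.25 − 0.9375/2 = 0.78125, R_n = min(1.2×0.78125×0.3125×65, 2.4×0.875×0.3125×65) = 19.043 kips/bolt; interior L_c = 3.3125 − 0.9375 = 2.375, R_n = 42.656 kips/bolt. φR_n = 0.75 × (1×19.043 + 2×42.656) = 78.3 kips.
Tension rupture (net): A_n = (3.9375 − 1×1)×0.3125 = 0.91797 in² (U = 1.0, A_e = A_n). φR_n = 0.75 × 65 × 0.91797 = 44.8 kips.
Block shear: shear path 1×[1.25+2×3.3125] = 1×7.875 in, A_gv = 2.4609, A_nv = 1×(7.875 − 2.5×1)×0.3125 = 1.6797 in²; tension to near edge: (1.1875 − 0.5×1)×0.3125 = 0.21484 in². R_n = min(0.6×65×1.6797, 0.6×50×2.4609) + 1.0×65×0.21484 = min(65.508, 73.827) + 13.965 = 79.473 kips. φR_n = 0.75 × 79.473 = 59.6 kips.
Governing: min(184.0, 78.3, 44.8, 59.6) = 44.8 kips → net-section rupture.

44.8 kips (net-section rupture governs)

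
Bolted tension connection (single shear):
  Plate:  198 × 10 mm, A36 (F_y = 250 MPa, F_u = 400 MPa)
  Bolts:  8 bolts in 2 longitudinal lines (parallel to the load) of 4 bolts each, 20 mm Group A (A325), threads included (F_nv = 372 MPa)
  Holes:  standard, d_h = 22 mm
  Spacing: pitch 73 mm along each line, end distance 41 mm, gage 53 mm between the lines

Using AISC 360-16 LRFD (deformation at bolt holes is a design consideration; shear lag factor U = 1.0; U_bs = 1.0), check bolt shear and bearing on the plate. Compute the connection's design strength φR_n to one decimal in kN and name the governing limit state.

Bolt shear: A_b = π(20)²/4 = 314.16 mm². φR_n = 0.75 × 372 × 314.16 × 8 × 1 = 701.2 kN.
Bearing (10 mm plate, F_u = 400 MPa): end bolts L_c = 41 − 22/2 = 30, R_n = min(1.2×30×10×400, 2.4×20×10×400) = 144 kN/bolt; interior L_c = 73 − 22 = 51, R_n = 192 kN/bolt. φR_n = 0.75 × (2×144 + 6×192) = 1080.0 kN.
Governing: min(701.2, 1080.0) = 701.2 kN → bolt shear.

701.2 kN (bolt shear governs)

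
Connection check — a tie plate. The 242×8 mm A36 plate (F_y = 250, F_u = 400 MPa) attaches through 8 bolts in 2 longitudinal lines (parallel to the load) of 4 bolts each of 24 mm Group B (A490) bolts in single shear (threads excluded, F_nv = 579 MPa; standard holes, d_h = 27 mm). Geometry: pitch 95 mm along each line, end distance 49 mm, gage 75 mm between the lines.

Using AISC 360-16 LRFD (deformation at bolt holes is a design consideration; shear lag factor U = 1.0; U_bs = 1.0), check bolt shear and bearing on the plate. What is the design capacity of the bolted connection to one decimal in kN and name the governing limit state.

1033.9 kN (bearing governs)

Bolt shear: A_b = π(24)²/4 = 452.39 mm². φR_n = 0.75 × 579 × 452.39 × 8 × 1 = 1571.6 kN.
Bearing (8 mm plate, F_u = 400 MPa): end bolts L_c = 49 − 27/2 = 35.5, R_n = min(1.2×35.5×8×400, 2.4×24×8×400) = 136.32 kN/bolt; interior L_c = 95 − 27 = 68, R_n = 184.32 kN/bolt. φR_n = 0.75 × (2×136.32 + 6×184.32) = 1033.9 kN.
Governing: min(1571.6, 1033.9) = 1033.9 kN → bearing.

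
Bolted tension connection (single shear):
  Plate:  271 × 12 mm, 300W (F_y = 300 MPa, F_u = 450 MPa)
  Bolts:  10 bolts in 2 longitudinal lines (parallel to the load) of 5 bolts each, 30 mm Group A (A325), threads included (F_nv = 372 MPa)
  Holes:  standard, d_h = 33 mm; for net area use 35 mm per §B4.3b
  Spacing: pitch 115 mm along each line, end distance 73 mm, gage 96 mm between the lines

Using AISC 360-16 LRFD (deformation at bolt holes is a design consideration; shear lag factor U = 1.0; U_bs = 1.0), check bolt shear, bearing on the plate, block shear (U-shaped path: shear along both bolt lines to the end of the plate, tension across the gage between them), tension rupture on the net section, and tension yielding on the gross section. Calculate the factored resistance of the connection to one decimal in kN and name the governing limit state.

814.1 kN (net-section rupture governs)

Bolt shear: A_b = π(30)²/4 = 706.86 mm². φR_n = 0.75 × 372 × 706.86 × 10 × 1 = 1972.1 kN.
Bearing (12 mm plate, F_u = 450 MPa): end bolts L_c = 73 − 33/2 = 56.5, R_n = min(1.2×56.5×12×450, 2.4×30×12×450) = 366.12 kN/bolt; interior L_c = 115 − 33 = 82, R_n = 388.8 kN/bolt. φR_n = 0.75 × (2×366.12 + 8×388.8) = 2882.0 kN.
Block shear: shear path 2×[73+4×115] = 2×533 mm, A_gv = 12792, A_nv = 2×(533 − 4.5×35)×12 = 9012 mm²; tension across gage: (96 − 1×35)×12 = 732 mm². R_n = min(0.6×450×9012, 0.6×300×12792) + 1.0×450×732 = min(2433.2, 2302.6) + 329.4 = 2632 kN. φR_n = 0.75 × 2632 = 1974.0 kN.
Tension rupture (net): A_n = (271 − 2×35)×12 = 2412 mm² (U = 1.0, A_e = A_n). φR_n = 0.75 × 450 × 2412 = 814.1 kN.
Tension yield (gross): A_g = 271×12 = 3252 mm². φR_n = 0.90 × 300 × 3252 = 878.0 kN.
Governing: min(1972.1, 2882.0, 1974.0, 814.1, 878.0) = 814.1 kN → net-section rupture.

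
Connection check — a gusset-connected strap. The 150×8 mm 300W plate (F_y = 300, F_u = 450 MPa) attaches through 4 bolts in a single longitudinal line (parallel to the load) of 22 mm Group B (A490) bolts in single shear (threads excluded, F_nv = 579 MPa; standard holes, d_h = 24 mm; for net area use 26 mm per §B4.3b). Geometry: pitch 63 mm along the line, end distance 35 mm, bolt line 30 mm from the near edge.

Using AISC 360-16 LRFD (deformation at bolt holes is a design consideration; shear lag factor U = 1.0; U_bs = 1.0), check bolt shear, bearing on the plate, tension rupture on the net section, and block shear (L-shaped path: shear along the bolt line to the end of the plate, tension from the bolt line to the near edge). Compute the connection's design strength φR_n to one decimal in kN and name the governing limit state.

261.4 kN (block shear governs)

Bolt shear: A_b = π(22)²/4 = 380.13 mm². φR_n = 0.75 × 579 × 380.13 × 4 × 1 = 660.3 kN.
Bearing (8 mm plate, F_u = 450 MPa): end bolts L_c = 35 − 24/2 = 23, R_n = min(1.2×23×8×450, 2.4×22×8×450) = 99.36 kN/bolt; interior L_c = 63 − 24 = 39, R_n = 168.48 kN/bolt. φR_n = 0.75 × (1×99.36 + 3×168.48) = 453.6 kN.
Tension rupture (net): A_n = (150 − 1×26)×8 = 992 mm² (U = 1.0, A_e = A_n). φR_n = 0.75 × 450 × 992 = 334.8 kN.
Block shear: shear path 1×[35+3×63] = 1×224 mm, A_gv = 1792, A_nv = 1×(224 − 3.5×26)×8 = 1064 mm²; tension to near edge: (30 − 0.5×26)×8 = 136 mm². R_n = min(0.6×450×1064, 0.6×300×1792) + 1.0×450×136 = min(287.28, 322.56) + 61.2 = 348.48 kN. φR_n = 0.75 × 348.48 = 261.4 kN.
Governing: min(660.3, 453.6, 334.8, 261.4) = 261.4 kN → block shear.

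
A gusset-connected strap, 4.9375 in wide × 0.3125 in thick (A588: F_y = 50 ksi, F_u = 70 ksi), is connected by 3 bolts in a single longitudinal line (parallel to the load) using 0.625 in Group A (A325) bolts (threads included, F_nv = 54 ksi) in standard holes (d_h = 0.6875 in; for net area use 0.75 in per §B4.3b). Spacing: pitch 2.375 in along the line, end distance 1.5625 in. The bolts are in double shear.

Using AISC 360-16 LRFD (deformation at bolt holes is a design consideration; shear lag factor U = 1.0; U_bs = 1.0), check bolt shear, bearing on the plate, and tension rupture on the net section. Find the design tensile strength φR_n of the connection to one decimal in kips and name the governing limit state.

68.7 kips (net-section rupture governs)

Bolt shear: A_b = π(0.625)²/4 = 0.3068 in². φR_n = 0.75 × 54 × 0.3068 × 3 × 2 = 74.6 kips.
Bearing (0.3125 in plate, F_u = 70 ksi): end bolts L_c = 1.5625 − 0.6875/2 = 1.21875, R_n = min(1.2×1.21875×0.3125×70, 2.4×0.625×0.3125×70) = 31.992 kips/bolt; interior L_c = 2.375 − 0.6875 = 1.6875, R_n = 32.813 kips/bolt. φR_n = 0.75 × (1×31.992 + 2×32.813) = 73.2 kips.
Tension rupture (net): A_n = (4.9375 − 1×0.75)×0.3125 = 1.3086 in² (U = 1.0, A_e = A_n). φR_n = 0.75 × 70 × 1.3086 = 68.7 kips.
Governing: min(74.6, 73.2, 68.7) = 68.7 kips → net-section rupture.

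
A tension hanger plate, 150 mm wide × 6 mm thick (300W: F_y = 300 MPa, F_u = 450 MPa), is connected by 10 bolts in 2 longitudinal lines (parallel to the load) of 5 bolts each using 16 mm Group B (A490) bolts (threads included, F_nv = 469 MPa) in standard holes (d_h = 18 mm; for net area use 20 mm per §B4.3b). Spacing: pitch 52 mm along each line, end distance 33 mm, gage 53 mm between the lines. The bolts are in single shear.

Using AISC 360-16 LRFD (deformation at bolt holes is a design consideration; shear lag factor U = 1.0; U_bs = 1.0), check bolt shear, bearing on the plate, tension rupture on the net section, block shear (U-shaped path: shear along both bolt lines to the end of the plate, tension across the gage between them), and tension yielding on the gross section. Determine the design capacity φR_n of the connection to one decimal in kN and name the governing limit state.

Bolt shear: A_b = π(16)²/4 = 201.06 mm². φR_n = 0.75 × 469 × 201.06 × 10 × 1 = 707.2 kN.
Bearing (6 mm plate, F_u = 450 MPa): end bolts L_c = 33 − 18/2 = 24, R_n = min(1.2×24×6×450, 2.4×16×6×450) = 77.76 kN/bolt; interior L_c = 52 − 18 = 34, R_n = 103.68 kN/bolt. φR_n = 0.75 × (2×77.76 + 8×103.68) = 738.7 kN.
Tension rupture (net): A_n = (150 − 2×20)×6 = 660 mm² (U = 1.0, A_e = A_n). φR_n = 0.75 × 450 × 660 = 222.8 kN.
Block shear: shear path 2×[33+4×52] = 2×241 mm, A_gv = 2892, A_nv = 2×(241 − 4.5×20)×6 = 1812 mm²; tension across gage: (53 − 1×20)×6 = 198 mm². R_n = min(0.6×450×1812, 0.6×300×2892) + 1.0×450×198 = min(489.24, 520.56) + 89.1 = 578.34 kN. φR_n = 0.75 × 578.34 = 433.8 kN.
Tension yield (gross): A_g = 150×6 = 900 mm². φR_n = 0.90 × 300 × 900 = 243.0 kN.
Governing: min(707.2, 738.7, 222.8, 433.8, 243.0) = 222.8 kN → net-section rupture.

222.8 kN (net-section rupture governs)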